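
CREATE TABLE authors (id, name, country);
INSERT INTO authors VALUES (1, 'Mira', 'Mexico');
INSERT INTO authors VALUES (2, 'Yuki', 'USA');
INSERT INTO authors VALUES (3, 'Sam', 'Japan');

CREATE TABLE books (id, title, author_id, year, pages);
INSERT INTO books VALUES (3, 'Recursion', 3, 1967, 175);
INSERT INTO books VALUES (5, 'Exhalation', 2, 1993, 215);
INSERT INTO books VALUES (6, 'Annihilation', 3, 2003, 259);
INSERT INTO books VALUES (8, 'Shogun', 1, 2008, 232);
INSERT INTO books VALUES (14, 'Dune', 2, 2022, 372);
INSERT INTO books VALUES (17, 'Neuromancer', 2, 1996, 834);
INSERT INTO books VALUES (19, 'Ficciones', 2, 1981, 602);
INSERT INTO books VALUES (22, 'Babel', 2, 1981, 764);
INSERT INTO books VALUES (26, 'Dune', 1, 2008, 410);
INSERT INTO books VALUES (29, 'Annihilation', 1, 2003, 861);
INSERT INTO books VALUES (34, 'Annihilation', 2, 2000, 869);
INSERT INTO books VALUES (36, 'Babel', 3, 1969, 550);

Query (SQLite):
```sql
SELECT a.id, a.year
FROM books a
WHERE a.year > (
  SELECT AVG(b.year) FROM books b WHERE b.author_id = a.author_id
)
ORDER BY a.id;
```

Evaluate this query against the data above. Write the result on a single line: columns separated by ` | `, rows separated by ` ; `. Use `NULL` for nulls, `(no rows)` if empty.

6 | 2003 ; 8 | 2008 ; 14 | 2022 ; 17 | 1996 ; 26 | 2008 ; 34 | 2000

For each books row a, compute AVG(year) over rows sharing a.author_id.
Keep row a if a.year > that per-group AVG.
  author_id=1: AVG(year) = 2006.333333
  author_id=2: AVG(year) = 1995.5
  author_id=3: AVG(year) = 1979.666667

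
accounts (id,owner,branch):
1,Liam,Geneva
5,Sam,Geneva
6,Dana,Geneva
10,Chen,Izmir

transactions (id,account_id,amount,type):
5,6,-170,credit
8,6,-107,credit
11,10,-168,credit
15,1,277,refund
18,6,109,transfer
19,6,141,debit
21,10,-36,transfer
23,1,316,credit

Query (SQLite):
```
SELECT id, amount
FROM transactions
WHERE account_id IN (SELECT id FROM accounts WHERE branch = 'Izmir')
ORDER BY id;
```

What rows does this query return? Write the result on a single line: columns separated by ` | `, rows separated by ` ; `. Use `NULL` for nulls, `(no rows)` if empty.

11 | -168 ; 21 | -36

Inner query: accounts.id where branch = 'Izmir'.
Outer: keep transactions rows whose account_id is in that set.
Inner query → {10}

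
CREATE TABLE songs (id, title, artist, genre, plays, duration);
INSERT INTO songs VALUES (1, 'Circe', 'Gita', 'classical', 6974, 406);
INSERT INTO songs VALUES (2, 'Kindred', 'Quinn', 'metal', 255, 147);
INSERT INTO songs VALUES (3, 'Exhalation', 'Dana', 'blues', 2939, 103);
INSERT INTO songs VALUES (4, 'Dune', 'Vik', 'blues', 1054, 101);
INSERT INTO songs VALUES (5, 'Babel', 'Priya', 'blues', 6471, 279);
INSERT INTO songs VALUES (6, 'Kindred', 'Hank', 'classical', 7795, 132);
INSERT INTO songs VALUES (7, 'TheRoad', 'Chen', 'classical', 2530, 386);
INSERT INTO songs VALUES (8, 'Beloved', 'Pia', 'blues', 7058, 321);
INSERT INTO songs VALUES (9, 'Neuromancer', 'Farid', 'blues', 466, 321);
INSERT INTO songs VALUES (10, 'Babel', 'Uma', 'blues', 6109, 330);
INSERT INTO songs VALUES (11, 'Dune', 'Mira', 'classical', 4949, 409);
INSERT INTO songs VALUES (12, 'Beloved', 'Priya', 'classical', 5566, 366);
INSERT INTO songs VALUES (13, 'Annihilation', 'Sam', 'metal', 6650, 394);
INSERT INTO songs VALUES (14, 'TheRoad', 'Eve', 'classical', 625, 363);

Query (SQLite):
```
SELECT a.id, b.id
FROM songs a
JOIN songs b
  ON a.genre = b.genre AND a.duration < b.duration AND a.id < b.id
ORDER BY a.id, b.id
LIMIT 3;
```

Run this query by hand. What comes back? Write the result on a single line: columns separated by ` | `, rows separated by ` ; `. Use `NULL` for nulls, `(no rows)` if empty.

1 | 11 ; 2 | 13 ; 3 | 5

Pairs (a,b) with same genre, a.duration < b.duration, a.id < b.id.
genre groups: blues:{3,4,5,8,9,10} classical:{1,6,7,11,12,14} metal:{2,13}
Ordered by (a.id, b.id); first 3.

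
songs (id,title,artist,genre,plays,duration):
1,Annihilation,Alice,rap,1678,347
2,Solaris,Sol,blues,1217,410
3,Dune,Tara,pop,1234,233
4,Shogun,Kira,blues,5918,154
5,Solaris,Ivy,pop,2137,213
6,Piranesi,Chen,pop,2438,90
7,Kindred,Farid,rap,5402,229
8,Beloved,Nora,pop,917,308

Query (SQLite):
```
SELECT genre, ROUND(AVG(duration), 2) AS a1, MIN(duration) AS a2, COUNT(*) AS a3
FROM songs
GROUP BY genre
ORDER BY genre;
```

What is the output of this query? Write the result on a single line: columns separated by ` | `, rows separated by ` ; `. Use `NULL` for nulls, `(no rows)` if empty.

blues | 282 | 154 | 2 ; pop | 211 | 90 | 4 ; rap | 288 | 229 | 2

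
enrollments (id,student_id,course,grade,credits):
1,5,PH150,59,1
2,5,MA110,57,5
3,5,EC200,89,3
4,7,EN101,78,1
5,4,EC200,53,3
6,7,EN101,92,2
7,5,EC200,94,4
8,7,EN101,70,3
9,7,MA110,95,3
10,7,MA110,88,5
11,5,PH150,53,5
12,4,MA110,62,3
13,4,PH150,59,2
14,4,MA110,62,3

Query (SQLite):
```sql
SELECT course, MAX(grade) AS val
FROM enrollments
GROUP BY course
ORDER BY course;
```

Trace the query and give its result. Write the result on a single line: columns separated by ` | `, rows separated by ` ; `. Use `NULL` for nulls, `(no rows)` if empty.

EC200 | 94 ; EN101 | 92 ; MA110 | 95 ; PH150 | 59

Partition enrollments by course; compute MAX(grade) within each group.
  EC200: ids {3, 5, 7} → MAX(grade)=94
  EN101: ids {4, 6, 8} → MAX(grade)=92
  MA110: ids {2, 9, 10, 12, 14} → MAX(grade)=95
  PH150: ids {1, 11, 13} → MAX(grade)=59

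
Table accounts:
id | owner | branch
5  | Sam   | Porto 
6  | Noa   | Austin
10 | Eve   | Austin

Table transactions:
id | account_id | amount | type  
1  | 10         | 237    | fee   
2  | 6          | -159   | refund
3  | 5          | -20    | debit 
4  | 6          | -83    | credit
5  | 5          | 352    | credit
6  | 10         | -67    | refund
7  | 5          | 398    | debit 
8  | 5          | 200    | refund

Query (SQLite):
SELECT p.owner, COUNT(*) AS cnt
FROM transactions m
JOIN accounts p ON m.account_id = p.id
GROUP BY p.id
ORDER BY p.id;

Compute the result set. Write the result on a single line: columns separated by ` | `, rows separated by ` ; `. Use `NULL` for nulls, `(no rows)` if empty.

Sam | 4 ; Noa | 2 ; Eve | 2

Join each transactions row to its accounts via account_id.
Group joined rows by accounts.id; compute COUNT(*) per group.
  5: ids {3, 5, 7, 8} → COUNT(*)=4
  6: ids {2, 4} → COUNT(*)=2
  10: ids {1, 6} → COUNT(*)=2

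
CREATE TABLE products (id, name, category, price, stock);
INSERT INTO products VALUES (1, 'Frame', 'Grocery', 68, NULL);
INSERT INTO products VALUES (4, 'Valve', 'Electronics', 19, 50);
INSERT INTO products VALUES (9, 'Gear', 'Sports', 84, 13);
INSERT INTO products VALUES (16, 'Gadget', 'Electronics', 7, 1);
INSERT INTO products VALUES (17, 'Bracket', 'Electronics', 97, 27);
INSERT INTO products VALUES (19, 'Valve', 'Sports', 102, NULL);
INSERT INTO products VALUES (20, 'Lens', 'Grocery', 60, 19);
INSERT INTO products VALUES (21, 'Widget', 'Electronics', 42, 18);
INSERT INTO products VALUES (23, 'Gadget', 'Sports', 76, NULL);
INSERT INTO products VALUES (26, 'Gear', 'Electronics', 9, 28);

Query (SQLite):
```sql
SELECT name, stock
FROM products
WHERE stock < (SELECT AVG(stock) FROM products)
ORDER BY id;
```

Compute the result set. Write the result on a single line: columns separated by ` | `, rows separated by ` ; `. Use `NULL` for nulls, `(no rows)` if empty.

Scalar subquery: AVG(stock) over all products rows = 22.285714 (≈; comparison uses full precision).
Keep rows where stock < that value.

Gear | 13 ; Gadget | 1 ; Lens | 19 ; Widget | 18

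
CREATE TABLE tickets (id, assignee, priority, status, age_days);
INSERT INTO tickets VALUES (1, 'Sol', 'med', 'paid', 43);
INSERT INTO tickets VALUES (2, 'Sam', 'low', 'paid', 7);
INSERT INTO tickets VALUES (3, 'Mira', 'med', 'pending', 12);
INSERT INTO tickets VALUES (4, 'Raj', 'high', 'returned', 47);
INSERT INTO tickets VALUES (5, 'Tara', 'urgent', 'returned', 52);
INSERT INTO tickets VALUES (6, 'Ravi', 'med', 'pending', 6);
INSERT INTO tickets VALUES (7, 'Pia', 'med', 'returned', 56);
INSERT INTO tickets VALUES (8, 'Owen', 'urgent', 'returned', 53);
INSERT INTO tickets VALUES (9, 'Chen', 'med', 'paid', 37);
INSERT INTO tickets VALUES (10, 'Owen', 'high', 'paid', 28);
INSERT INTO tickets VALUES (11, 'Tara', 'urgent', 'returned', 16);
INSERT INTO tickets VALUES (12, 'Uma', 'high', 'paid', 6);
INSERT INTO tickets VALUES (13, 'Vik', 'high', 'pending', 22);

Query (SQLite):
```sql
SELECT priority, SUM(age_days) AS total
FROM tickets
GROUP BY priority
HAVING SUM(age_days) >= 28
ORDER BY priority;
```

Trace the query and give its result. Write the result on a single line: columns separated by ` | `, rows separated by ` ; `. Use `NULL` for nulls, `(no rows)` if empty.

high | 103 ; med | 154 ; urgent | 121

Partition tickets by priority; compute SUM(age_days) within each group.
HAVING: keep groups where SUM(age_days) >= 28.
  high: ids {4, 10, 12, 13} → SUM(age_days)=103
  low: ids {2} → SUM(age_days)=7
  med: ids {1, 3, 6, 7, 9} → SUM(age_days)=154
  urgent: ids {5, 8, 11} → SUM(age_days)=121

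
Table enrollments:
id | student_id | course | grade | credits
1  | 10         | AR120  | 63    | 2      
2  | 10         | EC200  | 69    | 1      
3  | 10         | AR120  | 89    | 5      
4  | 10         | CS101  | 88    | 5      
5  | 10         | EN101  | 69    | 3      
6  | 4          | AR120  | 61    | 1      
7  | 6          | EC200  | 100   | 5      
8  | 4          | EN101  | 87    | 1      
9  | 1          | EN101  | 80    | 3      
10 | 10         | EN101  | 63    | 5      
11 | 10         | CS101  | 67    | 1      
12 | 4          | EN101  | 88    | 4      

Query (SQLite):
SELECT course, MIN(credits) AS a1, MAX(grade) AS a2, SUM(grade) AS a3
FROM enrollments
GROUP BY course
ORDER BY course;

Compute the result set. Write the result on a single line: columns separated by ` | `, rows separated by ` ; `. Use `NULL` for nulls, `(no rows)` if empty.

AR120 | 1 | 89 | 213 ; CS101 | 1 | 88 | 155 ; EC200 | 1 | 100 | 169 ; EN101 | 1 | 88 | 387

Group enrollments by course.
Per group compute: MIN(credits), MAX(grade), SUM(grade).
  AR120: ids {1, 3, 6} → MIN(credits)=1, MAX(grade)=89, SUM(grade)=213
  CS101: ids {4, 11} → MIN(credits)=1, MAX(grade)=88, SUM(grade)=155
  EC200: ids {2, 7} → MIN(credits)=1, MAX(grade)=100, SUM(grade)=169
  EN101: ids {5, 8, 9, 10, 12} → MIN(credits)=1, MAX(grade)=88, SUM(grade)=387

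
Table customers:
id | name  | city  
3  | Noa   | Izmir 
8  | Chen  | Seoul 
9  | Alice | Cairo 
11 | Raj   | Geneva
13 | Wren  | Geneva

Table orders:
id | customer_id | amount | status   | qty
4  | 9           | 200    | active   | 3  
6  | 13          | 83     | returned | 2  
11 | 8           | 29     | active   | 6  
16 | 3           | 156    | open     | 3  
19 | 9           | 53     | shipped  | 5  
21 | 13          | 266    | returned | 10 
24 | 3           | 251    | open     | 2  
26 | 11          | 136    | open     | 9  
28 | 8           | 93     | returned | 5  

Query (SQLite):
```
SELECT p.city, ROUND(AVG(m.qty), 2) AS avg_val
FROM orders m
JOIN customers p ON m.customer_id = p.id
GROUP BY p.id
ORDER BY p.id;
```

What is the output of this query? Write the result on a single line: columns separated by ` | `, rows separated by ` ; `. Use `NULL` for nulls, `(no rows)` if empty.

Join each orders row to its customers via customer_id.
Group joined rows by customers.id; compute ROUND(AVG(m.qty), 2) per group.
  3: ids {16, 24} → ROUND(AVG(m.qty), 2)=2.5
  8: ids {11, 28} → ROUND(AVG(m.qty), 2)=5.5
  9: ids {4, 19} → ROUND(AVG(m.qty), 2)=4
  11: ids {26} → ROUND(AVG(m.qty), 2)=9
  13: ids {6, 21} → ROUND(AVG(m.qty), 2)=6

Izmir | 2.5 ; Seoul | 5.5 ; Cairo | 4 ; Geneva | 9 ; Geneva | 6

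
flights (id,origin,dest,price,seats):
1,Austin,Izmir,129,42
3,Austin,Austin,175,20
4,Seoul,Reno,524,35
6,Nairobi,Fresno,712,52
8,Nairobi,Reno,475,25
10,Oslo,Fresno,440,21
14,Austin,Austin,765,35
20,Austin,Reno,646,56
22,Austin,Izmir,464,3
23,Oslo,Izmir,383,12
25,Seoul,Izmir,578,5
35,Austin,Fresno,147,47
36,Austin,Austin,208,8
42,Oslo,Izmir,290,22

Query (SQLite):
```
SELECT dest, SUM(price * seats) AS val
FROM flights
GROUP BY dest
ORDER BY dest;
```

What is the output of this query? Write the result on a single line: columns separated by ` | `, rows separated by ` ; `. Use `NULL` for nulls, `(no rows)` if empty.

For each row compute price * seats.
Group by dest; take SUM of the expression per group.
  Austin: ids {3, 14, 36} → SUM(price * seats)=31939
  Fresno: ids {6, 10, 35} → SUM(price * seats)=53173
  Izmir: ids {1, 22, 23, 25, 42} → SUM(price * seats)=20676
  Reno: ids {4, 8, 20} → SUM(price * seats)=66391

Austin | 31939 ; Fresno | 53173 ; Izmir | 20676 ; Reno | 66391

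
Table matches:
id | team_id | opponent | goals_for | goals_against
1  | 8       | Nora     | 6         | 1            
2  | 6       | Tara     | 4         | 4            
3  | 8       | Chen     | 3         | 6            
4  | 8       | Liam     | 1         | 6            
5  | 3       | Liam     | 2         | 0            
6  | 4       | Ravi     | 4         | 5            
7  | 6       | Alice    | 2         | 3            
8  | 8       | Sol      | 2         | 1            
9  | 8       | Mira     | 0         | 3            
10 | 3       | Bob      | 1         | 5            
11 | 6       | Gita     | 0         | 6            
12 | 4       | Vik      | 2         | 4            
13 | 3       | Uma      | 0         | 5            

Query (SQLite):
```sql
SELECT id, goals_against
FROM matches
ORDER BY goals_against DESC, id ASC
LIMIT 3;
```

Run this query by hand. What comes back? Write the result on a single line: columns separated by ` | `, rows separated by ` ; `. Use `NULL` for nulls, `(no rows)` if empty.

3 | 6 ; 4 | 6 ; 11 | 6

Sort by goals_against desc, tiebreak id asc: (6, id=3), (6, id=4), (6, id=11), (5, id=6), (5, id=10), (5, id=13) …. Take first 3.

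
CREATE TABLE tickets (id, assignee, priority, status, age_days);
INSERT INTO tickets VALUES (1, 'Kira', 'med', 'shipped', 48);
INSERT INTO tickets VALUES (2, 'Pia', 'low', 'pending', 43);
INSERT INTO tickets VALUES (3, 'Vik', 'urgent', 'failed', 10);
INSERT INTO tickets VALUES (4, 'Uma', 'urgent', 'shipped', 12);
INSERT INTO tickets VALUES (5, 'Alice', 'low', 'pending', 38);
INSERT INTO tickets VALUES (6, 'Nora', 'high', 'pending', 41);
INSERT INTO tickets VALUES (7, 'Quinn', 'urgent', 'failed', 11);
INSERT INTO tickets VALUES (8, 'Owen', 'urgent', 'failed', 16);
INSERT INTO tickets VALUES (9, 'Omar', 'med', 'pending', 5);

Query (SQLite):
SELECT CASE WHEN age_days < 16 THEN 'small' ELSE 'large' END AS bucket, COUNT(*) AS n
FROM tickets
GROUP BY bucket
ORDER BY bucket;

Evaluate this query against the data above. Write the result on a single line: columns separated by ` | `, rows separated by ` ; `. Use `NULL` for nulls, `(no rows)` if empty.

large | 5 ; small | 4

Bucket rows by age_days < 16 → 'small' else 'large'; count each bucket.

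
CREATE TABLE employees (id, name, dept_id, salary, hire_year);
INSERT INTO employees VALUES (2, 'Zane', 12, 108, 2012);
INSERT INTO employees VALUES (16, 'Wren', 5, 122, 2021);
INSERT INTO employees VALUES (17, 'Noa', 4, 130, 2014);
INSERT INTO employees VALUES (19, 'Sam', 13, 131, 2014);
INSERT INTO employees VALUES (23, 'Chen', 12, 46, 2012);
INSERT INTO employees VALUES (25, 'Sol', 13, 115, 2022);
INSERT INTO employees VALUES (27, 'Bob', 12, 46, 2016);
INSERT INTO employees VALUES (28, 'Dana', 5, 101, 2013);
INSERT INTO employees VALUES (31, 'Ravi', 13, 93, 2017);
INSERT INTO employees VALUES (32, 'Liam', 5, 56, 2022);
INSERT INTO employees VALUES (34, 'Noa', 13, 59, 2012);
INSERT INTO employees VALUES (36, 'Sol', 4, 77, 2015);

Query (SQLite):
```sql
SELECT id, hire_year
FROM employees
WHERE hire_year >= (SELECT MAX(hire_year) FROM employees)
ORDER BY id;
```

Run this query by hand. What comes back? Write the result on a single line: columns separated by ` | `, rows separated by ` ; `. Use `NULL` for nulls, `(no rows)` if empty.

Scalar subquery: MAX(hire_year) over all employees rows = 2022.
Keep rows where hire_year >= that value.

25 | 2022 ; 32 | 2022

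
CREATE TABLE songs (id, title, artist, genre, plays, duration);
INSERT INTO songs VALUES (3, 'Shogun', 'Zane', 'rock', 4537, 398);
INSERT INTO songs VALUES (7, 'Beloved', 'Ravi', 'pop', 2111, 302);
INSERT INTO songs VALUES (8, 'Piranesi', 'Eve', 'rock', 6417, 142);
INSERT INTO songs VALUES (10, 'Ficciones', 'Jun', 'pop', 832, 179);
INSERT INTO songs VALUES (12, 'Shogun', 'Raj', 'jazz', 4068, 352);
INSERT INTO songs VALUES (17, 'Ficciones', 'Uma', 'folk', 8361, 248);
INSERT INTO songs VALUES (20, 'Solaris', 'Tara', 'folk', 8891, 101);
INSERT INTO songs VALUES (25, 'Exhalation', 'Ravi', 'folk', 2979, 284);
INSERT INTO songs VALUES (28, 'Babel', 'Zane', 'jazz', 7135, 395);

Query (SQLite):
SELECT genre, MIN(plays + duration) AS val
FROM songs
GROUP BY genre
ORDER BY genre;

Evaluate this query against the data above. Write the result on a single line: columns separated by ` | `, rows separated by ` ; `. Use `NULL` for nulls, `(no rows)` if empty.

For each row compute plays + duration.
Group by genre; take MIN of the expression per group.
  folk: ids {17, 20, 25} → MIN(plays + duration)=3263
  jazz: ids {12, 28} → MIN(plays + duration)=4420
  pop: ids {7, 10} → MIN(plays + duration)=1011
  rock: ids {3, 8} → MIN(plays + duration)=4935

folk | 3263 ; jazz | 4420 ; pop | 1011 ; rock | 4935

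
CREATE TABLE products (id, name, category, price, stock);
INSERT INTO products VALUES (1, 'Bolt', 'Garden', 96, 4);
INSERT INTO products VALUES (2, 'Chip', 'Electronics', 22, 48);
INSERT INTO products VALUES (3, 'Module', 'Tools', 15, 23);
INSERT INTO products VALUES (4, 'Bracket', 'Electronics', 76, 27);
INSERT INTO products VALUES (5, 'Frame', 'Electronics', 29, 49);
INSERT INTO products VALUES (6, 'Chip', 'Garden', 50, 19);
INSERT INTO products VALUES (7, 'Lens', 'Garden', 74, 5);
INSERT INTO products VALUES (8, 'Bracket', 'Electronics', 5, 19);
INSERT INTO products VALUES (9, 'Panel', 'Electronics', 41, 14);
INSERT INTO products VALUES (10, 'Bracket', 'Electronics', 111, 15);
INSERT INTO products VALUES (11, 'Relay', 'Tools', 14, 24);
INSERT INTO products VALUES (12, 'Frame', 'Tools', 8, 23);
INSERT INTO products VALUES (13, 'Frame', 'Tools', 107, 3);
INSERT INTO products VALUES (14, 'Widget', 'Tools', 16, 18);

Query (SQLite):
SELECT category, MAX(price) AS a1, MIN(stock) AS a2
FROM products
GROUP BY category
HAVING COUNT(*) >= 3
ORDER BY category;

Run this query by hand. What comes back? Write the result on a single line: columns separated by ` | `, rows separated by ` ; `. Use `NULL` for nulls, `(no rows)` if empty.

Group products by category.
Per group compute: MAX(price), MIN(stock).
HAVING: drop groups with fewer than 3 rows.
  Electronics: ids {2, 4, 5, 8, 9, 10} → MAX(price)=111, MIN(stock)=14
  Garden: ids {1, 6, 7} → MAX(price)=96, MIN(stock)=4
  Tools: ids {3, 11, 12, 13, 14} → MAX(price)=107, MIN(stock)=3

Electronics | 111 | 14 ; Garden | 96 | 4 ; Tools | 107 | 3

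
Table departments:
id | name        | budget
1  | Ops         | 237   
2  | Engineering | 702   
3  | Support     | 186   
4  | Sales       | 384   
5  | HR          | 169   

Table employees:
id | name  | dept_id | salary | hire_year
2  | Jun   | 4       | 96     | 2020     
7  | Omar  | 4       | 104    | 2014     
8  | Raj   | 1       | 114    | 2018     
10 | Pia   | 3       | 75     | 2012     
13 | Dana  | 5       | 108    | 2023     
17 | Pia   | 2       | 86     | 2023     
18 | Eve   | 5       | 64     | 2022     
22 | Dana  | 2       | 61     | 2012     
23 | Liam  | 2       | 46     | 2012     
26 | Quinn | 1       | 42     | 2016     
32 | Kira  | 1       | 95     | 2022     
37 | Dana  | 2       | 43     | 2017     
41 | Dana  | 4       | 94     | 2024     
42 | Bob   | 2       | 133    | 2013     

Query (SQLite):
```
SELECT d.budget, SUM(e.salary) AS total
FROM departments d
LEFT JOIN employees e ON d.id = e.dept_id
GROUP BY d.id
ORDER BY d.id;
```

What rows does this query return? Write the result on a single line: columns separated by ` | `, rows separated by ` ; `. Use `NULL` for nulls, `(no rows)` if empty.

LEFT JOIN keeps every departments row; unmatched ones get NULL for employees columns.
Group by departments.id and compute SUM(e.salary). SUM over an all-NULL group is NULL.
  1: ids {8, 26, 32} → SUM(e.salary)=251
  2: ids {17, 22, 23, 37, 42} → SUM(e.salary)=369
  3: ids {10} → SUM(e.salary)=75
  4: ids {2, 7, 41} → SUM(e.salary)=294
  5: ids {13, 18} → SUM(e.salary)=172

237 | 251 ; 702 | 369 ; 186 | 75 ; 384 | 294 ; 169 | 172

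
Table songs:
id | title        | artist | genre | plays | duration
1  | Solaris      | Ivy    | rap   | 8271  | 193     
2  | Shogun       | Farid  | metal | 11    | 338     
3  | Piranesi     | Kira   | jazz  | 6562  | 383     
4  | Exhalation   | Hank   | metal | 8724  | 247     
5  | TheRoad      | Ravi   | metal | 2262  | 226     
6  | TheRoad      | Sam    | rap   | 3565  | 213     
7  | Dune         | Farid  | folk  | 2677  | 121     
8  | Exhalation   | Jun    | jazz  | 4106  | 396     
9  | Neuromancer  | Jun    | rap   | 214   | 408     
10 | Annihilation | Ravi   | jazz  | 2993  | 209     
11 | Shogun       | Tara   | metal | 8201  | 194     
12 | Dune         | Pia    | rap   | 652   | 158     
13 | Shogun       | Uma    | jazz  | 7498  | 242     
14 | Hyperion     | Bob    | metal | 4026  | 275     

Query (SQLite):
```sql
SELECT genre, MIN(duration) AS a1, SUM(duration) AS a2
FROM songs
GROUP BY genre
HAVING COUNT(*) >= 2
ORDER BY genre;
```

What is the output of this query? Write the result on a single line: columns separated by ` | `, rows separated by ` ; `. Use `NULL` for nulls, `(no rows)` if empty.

jazz | 209 | 1230 ; metal | 194 | 1280 ; rap | 158 | 972

Group songs by genre.
Per group compute: MIN(duration), SUM(duration).
HAVING: drop groups with fewer than 2 rows.
  folk: ids {7} → MIN(duration)=121, SUM(duration)=121
  jazz: ids {3, 8, 10, 13} → MIN(duration)=209, SUM(duration)=1230
  metal: ids {2, 4, 5, 11, 14} → MIN(duration)=194, SUM(duration)=1280
  rap: ids {1, 6, 9, 12} → MIN(duration)=158, SUM(duration)=972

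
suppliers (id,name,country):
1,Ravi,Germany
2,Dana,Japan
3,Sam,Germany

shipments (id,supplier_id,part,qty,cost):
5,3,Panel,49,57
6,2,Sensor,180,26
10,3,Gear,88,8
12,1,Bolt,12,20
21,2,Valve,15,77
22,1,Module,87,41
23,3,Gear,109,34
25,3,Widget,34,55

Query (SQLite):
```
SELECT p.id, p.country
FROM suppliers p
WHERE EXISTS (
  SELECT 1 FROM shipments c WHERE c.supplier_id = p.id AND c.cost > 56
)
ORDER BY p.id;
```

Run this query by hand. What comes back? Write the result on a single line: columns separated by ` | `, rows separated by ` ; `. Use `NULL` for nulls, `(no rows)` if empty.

2 | Japan ; 3 | Germany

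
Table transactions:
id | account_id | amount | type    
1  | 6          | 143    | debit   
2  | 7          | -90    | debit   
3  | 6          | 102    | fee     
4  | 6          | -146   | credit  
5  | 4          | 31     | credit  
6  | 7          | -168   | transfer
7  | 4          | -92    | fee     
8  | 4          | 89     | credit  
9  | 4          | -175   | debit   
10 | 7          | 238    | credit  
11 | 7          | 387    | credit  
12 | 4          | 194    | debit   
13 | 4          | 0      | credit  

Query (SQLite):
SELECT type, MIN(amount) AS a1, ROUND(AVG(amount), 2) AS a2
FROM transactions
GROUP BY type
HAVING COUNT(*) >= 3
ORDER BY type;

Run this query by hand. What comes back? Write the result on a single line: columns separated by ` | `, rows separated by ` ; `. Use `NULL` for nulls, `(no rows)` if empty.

credit | -146 | 99.83 ; debit | -175 | 18

Group transactions by type.
Per group compute: MIN(amount), ROUND(AVG(amount), 2).
HAVING: drop groups with fewer than 3 rows.
  credit: ids {4, 5, 8, 10, 11, 13} → MIN(amount)=-146, ROUND(AVG(amount), 2)=99.83
  debit: ids {1, 2, 9, 12} → MIN(amount)=-175, ROUND(AVG(amount), 2)=18
  fee: ids {3, 7} → MIN(amount)=-92, ROUND(AVG(amount), 2)=5
  transfer: ids {6} → MIN(amount)=-168, ROUND(AVG(amount), 2)=-168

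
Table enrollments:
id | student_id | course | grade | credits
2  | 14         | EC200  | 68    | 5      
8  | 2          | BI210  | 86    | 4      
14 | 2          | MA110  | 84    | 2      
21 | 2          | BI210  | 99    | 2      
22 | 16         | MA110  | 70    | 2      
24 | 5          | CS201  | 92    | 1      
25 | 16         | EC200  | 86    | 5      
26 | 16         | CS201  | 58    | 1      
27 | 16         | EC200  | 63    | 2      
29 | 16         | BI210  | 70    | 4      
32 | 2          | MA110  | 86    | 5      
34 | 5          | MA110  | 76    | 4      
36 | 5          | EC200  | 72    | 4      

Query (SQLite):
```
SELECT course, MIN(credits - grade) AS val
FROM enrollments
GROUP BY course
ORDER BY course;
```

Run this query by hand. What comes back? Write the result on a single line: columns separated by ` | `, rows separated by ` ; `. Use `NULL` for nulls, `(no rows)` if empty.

For each row compute credits - grade.
Group by course; take MIN of the expression per group.
  BI210: ids {8, 21, 29} → MIN(credits - grade)=-97
  CS201: ids {24, 26} → MIN(credits - grade)=-91
  EC200: ids {2, 25, 27, 36} → MIN(credits - grade)=-81
  MA110: ids {14, 22, 32, 34} → MIN(credits - grade)=-82

BI210 | -97 ; CS201 | -91 ; EC200 | -81 ; MA110 | -82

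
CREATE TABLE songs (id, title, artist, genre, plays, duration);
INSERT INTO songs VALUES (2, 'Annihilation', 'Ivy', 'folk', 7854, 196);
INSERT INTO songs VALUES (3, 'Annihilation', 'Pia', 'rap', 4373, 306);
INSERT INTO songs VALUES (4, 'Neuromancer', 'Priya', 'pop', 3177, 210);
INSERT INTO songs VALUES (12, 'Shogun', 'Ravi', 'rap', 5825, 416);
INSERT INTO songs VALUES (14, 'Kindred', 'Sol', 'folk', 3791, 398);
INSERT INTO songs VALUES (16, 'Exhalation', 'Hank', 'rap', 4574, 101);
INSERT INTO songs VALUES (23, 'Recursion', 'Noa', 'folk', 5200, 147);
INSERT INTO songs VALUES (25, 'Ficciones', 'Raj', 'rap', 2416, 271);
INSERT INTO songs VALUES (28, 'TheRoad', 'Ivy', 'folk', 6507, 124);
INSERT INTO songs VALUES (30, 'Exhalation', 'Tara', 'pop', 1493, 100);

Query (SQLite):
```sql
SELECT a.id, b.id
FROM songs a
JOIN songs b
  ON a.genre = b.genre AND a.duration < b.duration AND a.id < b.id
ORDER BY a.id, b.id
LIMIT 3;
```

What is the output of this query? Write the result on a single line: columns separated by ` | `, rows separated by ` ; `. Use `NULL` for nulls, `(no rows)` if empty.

Pairs (a,b) with same genre, a.duration < b.duration, a.id < b.id.
genre groups: folk:{2,14,23,28} pop:{4,30} rap:{3,12,16,25}
Ordered by (a.id, b.id); first 3.

2 | 14 ; 3 | 12 ; 16 | 25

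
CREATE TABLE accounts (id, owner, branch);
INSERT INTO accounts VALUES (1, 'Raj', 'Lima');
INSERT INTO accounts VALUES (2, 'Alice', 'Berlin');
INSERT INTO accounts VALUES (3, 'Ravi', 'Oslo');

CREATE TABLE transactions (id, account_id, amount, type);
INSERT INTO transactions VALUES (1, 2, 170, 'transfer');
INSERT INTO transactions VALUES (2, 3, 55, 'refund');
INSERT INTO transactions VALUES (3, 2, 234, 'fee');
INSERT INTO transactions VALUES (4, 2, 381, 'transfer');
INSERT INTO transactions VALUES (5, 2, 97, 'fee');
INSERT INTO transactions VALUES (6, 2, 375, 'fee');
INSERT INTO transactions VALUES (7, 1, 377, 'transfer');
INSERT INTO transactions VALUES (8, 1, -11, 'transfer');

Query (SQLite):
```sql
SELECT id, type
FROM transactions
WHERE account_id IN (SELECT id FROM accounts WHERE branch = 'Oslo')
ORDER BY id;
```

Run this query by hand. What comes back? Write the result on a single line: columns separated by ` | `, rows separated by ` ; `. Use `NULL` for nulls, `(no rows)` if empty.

2 | refund

Inner query: accounts.id where branch = 'Oslo'.
Outer: keep transactions rows whose account_id is in that set.
Inner query → {3}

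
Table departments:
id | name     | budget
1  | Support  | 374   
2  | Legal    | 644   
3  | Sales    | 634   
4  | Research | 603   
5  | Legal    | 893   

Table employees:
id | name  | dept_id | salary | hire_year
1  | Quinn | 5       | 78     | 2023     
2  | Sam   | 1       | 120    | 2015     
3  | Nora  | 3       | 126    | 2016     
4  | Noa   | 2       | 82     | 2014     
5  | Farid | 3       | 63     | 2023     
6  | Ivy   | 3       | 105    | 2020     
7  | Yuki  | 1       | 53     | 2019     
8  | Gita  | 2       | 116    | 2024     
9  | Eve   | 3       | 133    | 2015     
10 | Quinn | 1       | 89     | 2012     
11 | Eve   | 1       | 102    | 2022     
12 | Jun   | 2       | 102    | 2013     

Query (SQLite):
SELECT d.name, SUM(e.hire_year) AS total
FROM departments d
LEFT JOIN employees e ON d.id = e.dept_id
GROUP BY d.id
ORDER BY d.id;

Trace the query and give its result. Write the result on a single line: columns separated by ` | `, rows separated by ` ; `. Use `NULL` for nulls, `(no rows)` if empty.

Support | 8068 ; Legal | 6051 ; Sales | 8074 ; Research | NULL ; Legal | 2023

LEFT JOIN keeps every departments row; unmatched ones get NULL for employees columns.
Group by departments.id and compute SUM(e.hire_year). SUM over an all-NULL group is NULL.
  1: ids {2, 7, 10, 11} → SUM(e.hire_year)=8068
  2: ids {4, 8, 12} → SUM(e.hire_year)=6051
  3: ids {3, 5, 6, 9} → SUM(e.hire_year)=8074
  4: ids {—} → SUM(e.hire_year)=NULL
  5: ids {1} → SUM(e.hire_year)=2023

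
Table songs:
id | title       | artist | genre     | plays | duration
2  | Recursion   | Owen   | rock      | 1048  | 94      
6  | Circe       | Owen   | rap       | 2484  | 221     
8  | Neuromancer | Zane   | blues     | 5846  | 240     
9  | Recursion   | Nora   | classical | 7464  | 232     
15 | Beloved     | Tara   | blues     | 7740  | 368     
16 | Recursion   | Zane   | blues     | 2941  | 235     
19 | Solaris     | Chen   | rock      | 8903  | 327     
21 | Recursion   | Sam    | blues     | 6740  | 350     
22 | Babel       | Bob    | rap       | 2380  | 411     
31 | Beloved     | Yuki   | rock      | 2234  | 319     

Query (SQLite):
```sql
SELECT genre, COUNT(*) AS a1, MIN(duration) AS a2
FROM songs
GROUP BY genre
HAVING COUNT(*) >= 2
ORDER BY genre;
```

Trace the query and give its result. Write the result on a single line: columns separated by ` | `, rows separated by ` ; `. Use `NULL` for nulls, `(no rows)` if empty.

blues | 4 | 235 ; rap | 2 | 221 ; rock | 3 | 94

Group songs by genre.
Per group compute: COUNT(*), MIN(duration).
HAVING: drop groups with fewer than 2 rows.
  blues: ids {8, 15, 16, 21} → COUNT(*)=4, MIN(duration)=235
  classical: ids {9} → COUNT(*)=1, MIN(duration)=232
  rap: ids {6, 22} → COUNT(*)=2, MIN(duration)=221
  rock: ids {2, 19, 31} → COUNT(*)=3, MIN(duration)=94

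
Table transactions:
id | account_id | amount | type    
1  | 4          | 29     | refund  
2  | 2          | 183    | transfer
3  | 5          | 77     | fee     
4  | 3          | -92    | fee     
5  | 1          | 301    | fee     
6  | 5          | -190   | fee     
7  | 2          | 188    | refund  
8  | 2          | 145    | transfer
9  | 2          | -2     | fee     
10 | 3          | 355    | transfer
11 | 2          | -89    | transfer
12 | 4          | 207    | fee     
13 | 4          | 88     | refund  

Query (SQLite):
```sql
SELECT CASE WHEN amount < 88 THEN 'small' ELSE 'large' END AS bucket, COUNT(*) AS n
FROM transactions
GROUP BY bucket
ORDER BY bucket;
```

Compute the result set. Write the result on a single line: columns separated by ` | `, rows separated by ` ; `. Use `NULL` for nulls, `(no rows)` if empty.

Bucket rows by amount < 88 → 'small' else 'large'; count each bucket.

large | 7 ; small | 6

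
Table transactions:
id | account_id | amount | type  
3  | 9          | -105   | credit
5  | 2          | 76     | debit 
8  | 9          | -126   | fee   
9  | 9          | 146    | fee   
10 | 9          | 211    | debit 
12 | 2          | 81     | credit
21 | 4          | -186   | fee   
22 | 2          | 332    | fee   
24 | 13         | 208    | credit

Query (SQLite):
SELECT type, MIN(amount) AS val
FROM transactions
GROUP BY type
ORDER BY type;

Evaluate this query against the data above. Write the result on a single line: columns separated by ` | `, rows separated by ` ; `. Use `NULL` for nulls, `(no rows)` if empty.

Partition transactions by type; compute MIN(amount) within each group.
  credit: ids {3, 12, 24} → MIN(amount)=-105
  debit: ids {5, 10} → MIN(amount)=76
  fee: ids {8, 9, 21, 22} → MIN(amount)=-186

credit | -105 ; debit | 76 ; fee | -186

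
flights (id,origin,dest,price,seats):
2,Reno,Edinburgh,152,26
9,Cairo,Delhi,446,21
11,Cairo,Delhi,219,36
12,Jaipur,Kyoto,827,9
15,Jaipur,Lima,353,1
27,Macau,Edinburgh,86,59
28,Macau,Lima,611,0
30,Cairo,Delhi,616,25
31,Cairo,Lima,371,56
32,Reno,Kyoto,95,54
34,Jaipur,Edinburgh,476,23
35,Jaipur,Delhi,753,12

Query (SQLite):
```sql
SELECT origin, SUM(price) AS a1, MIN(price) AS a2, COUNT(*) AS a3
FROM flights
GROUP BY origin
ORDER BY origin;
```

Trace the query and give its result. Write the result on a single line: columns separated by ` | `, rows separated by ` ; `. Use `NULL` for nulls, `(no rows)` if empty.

Cairo | 1652 | 219 | 4 ; Jaipur | 2409 | 353 | 4 ; Macau | 697 | 86 | 2 ; Reno | 247 | 95 | 2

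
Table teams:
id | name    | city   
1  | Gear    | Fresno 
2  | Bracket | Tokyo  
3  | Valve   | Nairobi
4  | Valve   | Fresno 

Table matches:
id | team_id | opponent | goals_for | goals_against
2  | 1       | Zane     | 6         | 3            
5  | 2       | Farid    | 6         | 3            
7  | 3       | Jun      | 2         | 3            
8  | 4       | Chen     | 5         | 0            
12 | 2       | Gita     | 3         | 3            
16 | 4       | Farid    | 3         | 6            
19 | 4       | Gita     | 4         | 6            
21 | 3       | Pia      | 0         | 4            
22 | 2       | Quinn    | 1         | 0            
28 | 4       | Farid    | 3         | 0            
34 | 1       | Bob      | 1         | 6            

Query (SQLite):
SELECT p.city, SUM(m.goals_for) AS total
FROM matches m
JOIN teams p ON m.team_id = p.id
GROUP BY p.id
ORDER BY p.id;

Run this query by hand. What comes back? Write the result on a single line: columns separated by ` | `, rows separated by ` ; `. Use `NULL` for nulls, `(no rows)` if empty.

Join each matches row to its teams via team_id.
Group joined rows by teams.id; compute SUM(m.goals_for) per group.
  1: ids {2, 34} → SUM(m.goals_for)=7
  2: ids {5, 12, 22} → SUM(m.goals_for)=10
  3: ids {7, 21} → SUM(m.goals_for)=2
  4: ids {8, 16, 19, 28} → SUM(m.goals_for)=15

Fresno | 7 ; Tokyo | 10 ; Nairobi | 2 ; Fresno | 15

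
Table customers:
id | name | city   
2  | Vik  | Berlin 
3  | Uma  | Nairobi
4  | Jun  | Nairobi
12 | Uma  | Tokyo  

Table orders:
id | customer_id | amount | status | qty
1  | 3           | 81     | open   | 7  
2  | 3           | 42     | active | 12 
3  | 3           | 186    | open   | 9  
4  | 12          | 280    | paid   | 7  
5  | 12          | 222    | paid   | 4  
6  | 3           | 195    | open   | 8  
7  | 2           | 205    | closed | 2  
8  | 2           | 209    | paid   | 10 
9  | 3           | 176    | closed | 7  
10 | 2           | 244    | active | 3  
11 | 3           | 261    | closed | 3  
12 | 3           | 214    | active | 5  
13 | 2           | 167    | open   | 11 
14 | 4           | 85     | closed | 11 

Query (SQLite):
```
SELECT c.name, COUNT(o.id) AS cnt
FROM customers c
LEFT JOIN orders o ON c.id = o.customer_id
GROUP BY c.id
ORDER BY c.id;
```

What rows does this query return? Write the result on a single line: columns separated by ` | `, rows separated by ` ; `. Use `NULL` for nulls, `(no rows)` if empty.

LEFT JOIN keeps every customers row; unmatched ones get NULL for orders columns.
Group by customers.id and compute COUNT(o.id). COUNT(col) of an all-NULL group is 0.
  2: ids {7, 8, 10, 13} → COUNT(o.id)=4
  3: ids {1, 2, 3, 6, 9, 11, 12} → COUNT(o.id)=7
  4: ids {14} → COUNT(o.id)=1
  12: ids {4, 5} → COUNT(o.id)=2

Vik | 4 ; Uma | 7 ; Jun | 1 ; Uma | 2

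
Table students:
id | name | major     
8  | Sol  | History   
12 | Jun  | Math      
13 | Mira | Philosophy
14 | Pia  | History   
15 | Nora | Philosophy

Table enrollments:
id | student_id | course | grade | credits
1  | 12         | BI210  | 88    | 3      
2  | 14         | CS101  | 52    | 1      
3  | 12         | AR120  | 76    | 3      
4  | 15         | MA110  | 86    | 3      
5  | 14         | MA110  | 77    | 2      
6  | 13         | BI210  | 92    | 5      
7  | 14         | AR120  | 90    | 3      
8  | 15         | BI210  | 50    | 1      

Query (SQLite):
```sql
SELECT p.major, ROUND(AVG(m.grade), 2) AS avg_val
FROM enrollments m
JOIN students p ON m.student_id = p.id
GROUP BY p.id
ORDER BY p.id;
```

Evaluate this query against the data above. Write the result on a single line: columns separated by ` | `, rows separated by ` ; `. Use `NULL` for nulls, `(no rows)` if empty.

Math | 82 ; Philosophy | 92 ; History | 73 ; Philosophy | 68

Join each enrollments row to its students via student_id.
Group joined rows by students.id; compute ROUND(AVG(m.grade), 2) per group.
  12: ids {1, 3} → ROUND(AVG(m.grade), 2)=82
  13: ids {6} → ROUND(AVG(m.grade), 2)=92
  14: ids {2, 5, 7} → ROUND(AVG(m.grade), 2)=73
  15: ids {4, 8} → ROUND(AVG(m.grade), 2)=68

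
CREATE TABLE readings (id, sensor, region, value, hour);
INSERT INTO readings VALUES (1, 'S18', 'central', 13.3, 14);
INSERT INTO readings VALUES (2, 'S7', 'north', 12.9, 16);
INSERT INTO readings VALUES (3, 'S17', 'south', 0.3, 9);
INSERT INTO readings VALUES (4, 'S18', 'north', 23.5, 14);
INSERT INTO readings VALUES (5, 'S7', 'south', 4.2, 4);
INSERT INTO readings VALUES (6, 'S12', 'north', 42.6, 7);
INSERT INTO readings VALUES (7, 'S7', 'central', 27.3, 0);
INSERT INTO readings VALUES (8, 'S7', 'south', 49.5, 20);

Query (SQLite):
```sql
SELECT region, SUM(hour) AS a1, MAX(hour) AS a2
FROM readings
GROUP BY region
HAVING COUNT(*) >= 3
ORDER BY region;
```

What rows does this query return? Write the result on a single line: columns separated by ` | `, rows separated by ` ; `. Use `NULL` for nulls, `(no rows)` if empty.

Group readings by region.
Per group compute: SUM(hour), MAX(hour).
HAVING: drop groups with fewer than 3 rows.
  central: ids {1, 7} → SUM(hour)=14, MAX(hour)=14
  north: ids {2, 4, 6} → SUM(hour)=37, MAX(hour)=16
  south: ids {3, 5, 8} → SUM(hour)=33, MAX(hour)=20

north | 37 | 16 ; south | 33 | 20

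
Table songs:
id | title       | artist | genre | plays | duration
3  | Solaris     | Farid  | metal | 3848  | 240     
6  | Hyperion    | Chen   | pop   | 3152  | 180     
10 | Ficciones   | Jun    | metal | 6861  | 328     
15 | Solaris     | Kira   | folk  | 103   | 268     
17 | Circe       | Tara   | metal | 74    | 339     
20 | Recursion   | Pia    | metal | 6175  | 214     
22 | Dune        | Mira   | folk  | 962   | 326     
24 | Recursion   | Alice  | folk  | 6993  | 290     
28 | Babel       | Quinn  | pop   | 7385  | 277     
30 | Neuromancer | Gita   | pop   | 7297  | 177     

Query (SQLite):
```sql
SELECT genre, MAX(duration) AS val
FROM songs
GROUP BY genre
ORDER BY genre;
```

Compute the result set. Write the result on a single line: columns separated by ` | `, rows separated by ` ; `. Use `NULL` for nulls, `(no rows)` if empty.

folk | 326 ; metal | 339 ; pop | 277

Partition songs by genre; compute MAX(duration) within each group.
  folk: ids {15, 22, 24} → MAX(duration)=326
  metal: ids {3, 10, 17, 20} → MAX(duration)=339
  pop: ids {6, 28, 30} → MAX(duration)=277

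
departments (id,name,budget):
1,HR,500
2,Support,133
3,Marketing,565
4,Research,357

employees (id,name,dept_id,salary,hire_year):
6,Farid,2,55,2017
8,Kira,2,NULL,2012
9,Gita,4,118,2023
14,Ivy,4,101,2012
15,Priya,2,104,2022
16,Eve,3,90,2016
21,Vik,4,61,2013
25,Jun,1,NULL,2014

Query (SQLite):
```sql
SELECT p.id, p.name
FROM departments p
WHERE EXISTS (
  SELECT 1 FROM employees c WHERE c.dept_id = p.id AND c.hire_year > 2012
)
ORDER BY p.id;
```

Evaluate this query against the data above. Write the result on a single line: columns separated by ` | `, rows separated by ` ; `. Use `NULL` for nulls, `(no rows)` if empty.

1 | HR ; 2 | Support ; 3 | Marketing ; 4 | Research

For each departments row, check whether any employees with matching dept_id has hire_year > 2012.
Keep rows where that is true.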